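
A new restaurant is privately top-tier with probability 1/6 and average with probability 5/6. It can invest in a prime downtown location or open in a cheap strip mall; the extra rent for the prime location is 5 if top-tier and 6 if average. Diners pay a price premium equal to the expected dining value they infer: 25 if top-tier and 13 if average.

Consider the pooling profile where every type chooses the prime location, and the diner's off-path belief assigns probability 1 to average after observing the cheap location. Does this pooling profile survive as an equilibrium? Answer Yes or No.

On path, the diner holds the prior and pays 1/6·25 + 5/6·13 = 15. Off path (the cheap location), believing average, it pays 13.
top-tier: the prime location nets 15 − 5 = 10; the cheap location nets 13. top-tier would deviate.
average: the prime location nets 15 − 6 = 9; the cheap location nets 13. average would deviate.
A type deviates, so pooling fails.

No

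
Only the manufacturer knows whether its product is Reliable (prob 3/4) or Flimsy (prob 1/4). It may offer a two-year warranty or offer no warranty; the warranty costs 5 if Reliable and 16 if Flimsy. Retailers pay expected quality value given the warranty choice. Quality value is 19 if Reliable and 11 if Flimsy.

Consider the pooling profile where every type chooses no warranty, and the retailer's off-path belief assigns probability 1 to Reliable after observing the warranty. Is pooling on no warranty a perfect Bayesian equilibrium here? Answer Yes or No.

Yes

On path, the retailer holds the prior and pays 3/4·19 + 1/4·11 = 17. Off path (the warranty), believing Reliable, it pays 19.
Reliable: no warranty nets 17; the warranty nets 19 − 5 = 14. Reliable stays.
Flimsy: no warranty nets 17; the warranty nets 19 − 16 = 3. Flimsy stays.
No type deviates, so pooling is sustained.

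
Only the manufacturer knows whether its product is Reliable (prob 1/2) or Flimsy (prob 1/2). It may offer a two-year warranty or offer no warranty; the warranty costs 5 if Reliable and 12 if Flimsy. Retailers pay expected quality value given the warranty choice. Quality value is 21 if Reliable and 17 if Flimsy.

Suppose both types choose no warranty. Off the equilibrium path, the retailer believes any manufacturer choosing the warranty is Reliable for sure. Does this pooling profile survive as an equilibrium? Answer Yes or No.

On path, the retailer holds the prior and pays 1/2·21 + 1/2·17 = 19. Off path (the warranty), believing Reliable, it pays 21.
Reliable: no warranty nets 19; the warranty nets 21 − 5 = 16. Reliable stays.
Flimsy: no warranty nets 19; the warranty nets 21 − 12 = 9. Flimsy stays.
No type deviates, so pooling is sustained.

Yes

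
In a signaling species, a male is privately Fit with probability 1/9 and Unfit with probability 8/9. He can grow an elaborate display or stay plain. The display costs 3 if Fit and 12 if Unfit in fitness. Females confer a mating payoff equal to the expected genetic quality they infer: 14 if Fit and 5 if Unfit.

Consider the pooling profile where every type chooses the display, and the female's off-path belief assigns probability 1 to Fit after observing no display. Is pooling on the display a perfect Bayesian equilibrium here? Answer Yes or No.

On path, the female holds the prior and pays 1/9·14 + 8/9·5 = 6. Off path (no display), believing Fit, it pays 14.
Fit: the display nets 6 − 3 = 3; no display nets 14. Fit would deviate.
Unfit: the display nets 6 − 12 = -6; no display nets 14. Unfit would deviate.
A type deviates, so pooling fails.

No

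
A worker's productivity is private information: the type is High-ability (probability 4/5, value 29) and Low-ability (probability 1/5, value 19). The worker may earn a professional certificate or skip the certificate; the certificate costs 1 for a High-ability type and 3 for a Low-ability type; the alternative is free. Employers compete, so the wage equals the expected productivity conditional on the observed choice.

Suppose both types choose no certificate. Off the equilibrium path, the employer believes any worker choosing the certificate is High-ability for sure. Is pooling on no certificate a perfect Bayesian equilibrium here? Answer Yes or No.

On path, the employer holds the prior and pays 4/5·29 + 1/5·19 = 27. Off path (the certificate), believing High-ability, it pays 29.
High-ability: no certificate nets 27; the certificate nets 29 − 1 = 28. High-ability would deviate.
Low-ability: no certificate nets 27; the certificate nets 29 − 3 = 26. Low-ability stays.
A type deviates, so pooling fails.

No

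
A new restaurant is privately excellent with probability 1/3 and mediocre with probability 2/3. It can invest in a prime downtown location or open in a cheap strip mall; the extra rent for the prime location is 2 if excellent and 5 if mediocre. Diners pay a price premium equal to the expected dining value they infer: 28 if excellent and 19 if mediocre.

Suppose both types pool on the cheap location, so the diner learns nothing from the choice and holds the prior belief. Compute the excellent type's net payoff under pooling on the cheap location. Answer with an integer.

22

Pooled price premium = 1/3·28 + 2/3·19 = 22.
excellent pays no cost for the cheap location, so net payoff = 22.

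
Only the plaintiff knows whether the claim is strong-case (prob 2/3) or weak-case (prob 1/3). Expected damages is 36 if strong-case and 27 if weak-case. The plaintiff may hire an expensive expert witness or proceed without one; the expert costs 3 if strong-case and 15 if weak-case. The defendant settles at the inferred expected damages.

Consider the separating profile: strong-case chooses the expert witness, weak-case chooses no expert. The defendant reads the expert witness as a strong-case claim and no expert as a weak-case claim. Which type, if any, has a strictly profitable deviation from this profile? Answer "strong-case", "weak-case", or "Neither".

The expert witness pays 36; no expert pays 27.
strong-case: assigned the expert witness, nets 36 − 3 = 33; deviating to no expert nets 27.
weak-case: assigned no expert, nets 27; deviating to the expert witness nets 36 − 15 = 21.
Both types strictly prefer their assigned action; no profitable deviation.

Neither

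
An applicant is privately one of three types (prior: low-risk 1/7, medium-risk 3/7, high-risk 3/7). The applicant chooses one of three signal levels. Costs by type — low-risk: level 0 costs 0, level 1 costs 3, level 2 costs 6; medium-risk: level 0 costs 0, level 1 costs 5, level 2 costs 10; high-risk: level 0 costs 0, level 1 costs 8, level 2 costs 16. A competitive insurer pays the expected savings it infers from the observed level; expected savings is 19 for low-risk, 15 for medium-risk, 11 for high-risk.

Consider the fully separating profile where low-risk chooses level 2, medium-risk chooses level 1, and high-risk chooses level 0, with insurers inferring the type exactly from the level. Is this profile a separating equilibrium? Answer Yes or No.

Separating rebates: level 2 → 19, level 1 → 15, level 0 → 11.
low-risk (assigned level 2): level 0: 11 − 0 = 11; level 1: 15 − 3 = 12; level 2: 19 − 6 = 13. low-risk stays.
medium-risk (assigned level 1): level 0: 11 − 0 = 11; level 1: 15 − 5 = 10; level 2: 19 − 10 = 9. medium-risk prefers level 0.
high-risk (assigned level 0): level 0: 11 − 0 = 11; level 1: 15 − 8 = 7; level 2: 19 − 16 = 3. high-risk stays.
At least one type deviates; the separating profile fails.

No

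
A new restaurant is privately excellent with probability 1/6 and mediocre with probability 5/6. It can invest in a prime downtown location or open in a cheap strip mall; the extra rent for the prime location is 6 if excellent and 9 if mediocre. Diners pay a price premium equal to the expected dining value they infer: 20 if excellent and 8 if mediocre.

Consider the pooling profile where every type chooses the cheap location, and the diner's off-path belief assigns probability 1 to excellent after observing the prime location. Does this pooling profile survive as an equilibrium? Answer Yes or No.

On path, the diner holds the prior and pays 1/6·20 + 5/6·8 = 10. Off path (the prime location), believing excellent, it pays 20.
excellent: the cheap location nets 10; the prime location nets 20 − 6 = 14. excellent would deviate.
mediocre: the cheap location nets 10; the prime location nets 20 − 9 = 11. mediocre would deviate.
A type deviates, so pooling fails.

No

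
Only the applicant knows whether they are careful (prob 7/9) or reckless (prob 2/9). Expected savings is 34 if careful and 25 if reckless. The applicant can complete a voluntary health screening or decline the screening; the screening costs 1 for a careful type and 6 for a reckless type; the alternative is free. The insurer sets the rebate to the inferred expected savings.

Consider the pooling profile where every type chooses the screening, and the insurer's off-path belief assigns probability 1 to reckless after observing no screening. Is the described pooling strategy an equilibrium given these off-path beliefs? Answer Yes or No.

On path, the insurer holds the prior and pays 7/9·34 + 2/9·25 = 32. Off path (no screening), believing reckless, it pays 25.
careful: the screening nets 32 − 1 = 31; no screening nets 25. careful stays.
reckless: the screening nets 32 − 6 = 26; no screening nets 25. reckless stays.
No type deviates, so pooling is sustained.

Yes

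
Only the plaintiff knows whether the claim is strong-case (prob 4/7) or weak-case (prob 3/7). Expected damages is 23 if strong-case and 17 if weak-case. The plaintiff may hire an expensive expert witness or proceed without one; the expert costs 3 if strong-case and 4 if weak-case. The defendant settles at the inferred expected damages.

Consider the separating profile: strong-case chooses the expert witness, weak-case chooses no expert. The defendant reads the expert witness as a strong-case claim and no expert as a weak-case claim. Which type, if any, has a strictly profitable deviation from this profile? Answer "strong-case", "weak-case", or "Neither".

weak-case

The expert witness pays 23; no expert pays 17.
strong-case: assigned the expert witness, nets 23 − 3 = 20; deviating to no expert nets 17.
weak-case: assigned no expert, nets 17; deviating to the expert witness nets 23 − 4 = 19.
The weak-case type gains 2 by deviating.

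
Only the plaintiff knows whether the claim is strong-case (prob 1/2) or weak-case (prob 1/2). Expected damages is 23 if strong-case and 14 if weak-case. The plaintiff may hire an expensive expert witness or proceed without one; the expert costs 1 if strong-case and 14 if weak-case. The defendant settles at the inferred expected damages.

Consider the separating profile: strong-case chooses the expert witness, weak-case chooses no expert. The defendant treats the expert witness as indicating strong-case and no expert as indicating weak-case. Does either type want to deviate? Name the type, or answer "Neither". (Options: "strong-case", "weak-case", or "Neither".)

Neither

The expert witness pays 23; no expert pays 14.
strong-case: assigned the expert witness, nets 23 − 1 = 22; deviating to no expert nets 14.
weak-case: assigned no expert, nets 14; deviating to the expert witness nets 23 − 14 = 9.
Both types strictly prefer their assigned action; no profitable deviation.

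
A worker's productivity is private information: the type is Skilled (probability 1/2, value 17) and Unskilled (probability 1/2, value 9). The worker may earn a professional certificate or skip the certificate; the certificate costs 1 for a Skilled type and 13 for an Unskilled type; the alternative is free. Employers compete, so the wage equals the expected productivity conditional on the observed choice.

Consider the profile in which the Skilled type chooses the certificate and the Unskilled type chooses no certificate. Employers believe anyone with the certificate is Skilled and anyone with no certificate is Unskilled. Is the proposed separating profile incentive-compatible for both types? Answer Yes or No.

Yes

Under these beliefs, the certificate earns wage 17 and no certificate earns wage 9.
Skilled: the certificate nets 17 − 1 = 16; no certificate nets 9. Skilled prefers the certificate.
Unskilled: the certificate nets 17 − 13 = 4; no certificate nets 9. Unskilled prefers no certificate.
Neither type deviates, so the separating profile is an equilibrium.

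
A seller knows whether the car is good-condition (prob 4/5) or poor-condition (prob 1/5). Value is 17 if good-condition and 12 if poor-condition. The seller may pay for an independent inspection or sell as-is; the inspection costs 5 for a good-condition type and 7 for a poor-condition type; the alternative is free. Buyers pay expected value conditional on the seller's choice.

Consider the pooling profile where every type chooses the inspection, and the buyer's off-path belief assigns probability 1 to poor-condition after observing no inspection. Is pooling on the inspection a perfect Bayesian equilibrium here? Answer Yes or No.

On path, the buyer holds the prior and pays 4/5·17 + 1/5·12 = 16. Off path (no inspection), believing poor-condition, it pays 12.
good-condition: the inspection nets 16 − 5 = 11; no inspection nets 12. good-condition would deviate.
poor-condition: the inspection nets 16 − 7 = 9; no inspection nets 12. poor-condition would deviate.
A type deviates, so pooling fails.

No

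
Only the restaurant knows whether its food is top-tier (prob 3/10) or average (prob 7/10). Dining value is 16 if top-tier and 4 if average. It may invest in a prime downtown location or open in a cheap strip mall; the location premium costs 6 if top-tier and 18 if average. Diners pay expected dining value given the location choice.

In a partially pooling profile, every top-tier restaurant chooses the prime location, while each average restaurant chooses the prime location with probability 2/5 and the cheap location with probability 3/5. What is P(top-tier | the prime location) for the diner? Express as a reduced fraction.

P(the prime location) = (3/10)·1 + (7/10)·(2/5) = 29/50.
By Bayes' rule, P(top-tier | the prime location) = (3/10) / (29/50) = 15/29.

15/29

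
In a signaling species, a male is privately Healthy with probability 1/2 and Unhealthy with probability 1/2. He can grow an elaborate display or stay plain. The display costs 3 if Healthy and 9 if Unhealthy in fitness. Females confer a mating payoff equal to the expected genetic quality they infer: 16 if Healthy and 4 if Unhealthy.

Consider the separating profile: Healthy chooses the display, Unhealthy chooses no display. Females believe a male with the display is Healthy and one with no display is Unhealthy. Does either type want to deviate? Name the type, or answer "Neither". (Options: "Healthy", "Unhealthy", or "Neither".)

The display pays 16; no display pays 4.
Healthy: assigned the display, nets 16 − 3 = 13; deviating to no display nets 4.
Unhealthy: assigned no display, nets 4; deviating to the display nets 16 − 9 = 7.
The Unhealthy type gains 3 by deviating.

Unhealthy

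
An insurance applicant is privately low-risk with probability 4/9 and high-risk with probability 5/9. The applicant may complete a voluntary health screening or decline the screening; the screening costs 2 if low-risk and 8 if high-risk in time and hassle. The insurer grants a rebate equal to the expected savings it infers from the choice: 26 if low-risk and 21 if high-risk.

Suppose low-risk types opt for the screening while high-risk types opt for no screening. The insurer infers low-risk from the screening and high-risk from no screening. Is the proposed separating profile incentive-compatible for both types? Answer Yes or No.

Under these beliefs, the screening earns rebate 26 and no screening earns rebate 21.
low-risk: the screening nets 26 − 2 = 24; no screening nets 21. low-risk prefers the screening.
high-risk: the screening nets 26 − 8 = 18; no screening nets 21. high-risk prefers no screening.
Neither type deviates, so the separating profile is an equilibrium.

Yes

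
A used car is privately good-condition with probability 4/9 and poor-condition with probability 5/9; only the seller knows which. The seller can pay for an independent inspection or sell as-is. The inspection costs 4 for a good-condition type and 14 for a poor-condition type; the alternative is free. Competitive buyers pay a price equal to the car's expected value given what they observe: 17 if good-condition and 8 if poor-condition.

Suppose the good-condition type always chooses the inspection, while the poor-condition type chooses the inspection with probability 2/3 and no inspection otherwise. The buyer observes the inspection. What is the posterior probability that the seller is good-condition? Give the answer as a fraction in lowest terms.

6/11

P(the inspection) = (4/9)·1 + (5/9)·(2/3) = 22/27.
By Bayes' rule, P(good-condition | the inspection) = (4/9) / (22/27) = 6/11.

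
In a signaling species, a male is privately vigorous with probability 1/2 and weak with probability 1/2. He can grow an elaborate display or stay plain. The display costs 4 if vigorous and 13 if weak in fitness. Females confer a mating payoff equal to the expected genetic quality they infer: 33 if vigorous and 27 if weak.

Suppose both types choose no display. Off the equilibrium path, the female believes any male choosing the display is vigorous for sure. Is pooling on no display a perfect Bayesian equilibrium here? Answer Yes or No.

Yes

On path, the female holds the prior and pays 1/2·33 + 1/2·27 = 30. Off path (the display), believing vigorous, it pays 33.
vigorous: no display nets 30; the display nets 33 − 4 = 29. vigorous stays.
weak: no display nets 30; the display nets 33 − 13 = 20. weak stays.
No type deviates, so pooling is sustained.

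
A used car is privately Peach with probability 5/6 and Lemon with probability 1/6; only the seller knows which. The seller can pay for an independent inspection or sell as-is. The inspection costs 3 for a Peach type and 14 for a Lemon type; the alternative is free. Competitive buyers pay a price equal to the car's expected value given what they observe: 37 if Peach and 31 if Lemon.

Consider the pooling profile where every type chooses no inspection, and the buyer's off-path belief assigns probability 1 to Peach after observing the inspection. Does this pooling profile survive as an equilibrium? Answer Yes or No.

On path, the buyer holds the prior and pays 5/6·37 + 1/6·31 = 36. Off path (the inspection), believing Peach, it pays 37.
Peach: no inspection nets 36; the inspection nets 37 − 3 = 34. Peach stays.
Lemon: no inspection nets 36; the inspection nets 37 − 14 = 23. Lemon stays.
No type deviates, so pooling is sustained.

Yes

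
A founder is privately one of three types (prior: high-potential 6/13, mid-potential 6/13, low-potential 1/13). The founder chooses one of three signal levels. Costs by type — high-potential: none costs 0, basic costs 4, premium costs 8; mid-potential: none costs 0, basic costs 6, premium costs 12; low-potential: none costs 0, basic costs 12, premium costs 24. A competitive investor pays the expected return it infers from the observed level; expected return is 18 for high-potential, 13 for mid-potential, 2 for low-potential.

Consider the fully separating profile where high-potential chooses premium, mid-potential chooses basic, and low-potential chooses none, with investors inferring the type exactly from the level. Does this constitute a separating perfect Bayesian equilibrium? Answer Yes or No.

Separating valuations: premium → 18, basic → 13, none → 2.
high-potential (assigned premium): none: 2 − 0 = 2; basic: 13 − 4 = 9; premium: 18 − 8 = 10. high-potential stays.
mid-potential (assigned basic): none: 2 − 0 = 2; basic: 13 − 6 = 7; premium: 18 − 12 = 6. mid-potential stays.
low-potential (assigned none): none: 2 − 0 = 2; basic: 13 − 12 = 1; premium: 18 − 24 = -6. low-potential stays.
Every type prefers its assigned level; separation holds.

Yes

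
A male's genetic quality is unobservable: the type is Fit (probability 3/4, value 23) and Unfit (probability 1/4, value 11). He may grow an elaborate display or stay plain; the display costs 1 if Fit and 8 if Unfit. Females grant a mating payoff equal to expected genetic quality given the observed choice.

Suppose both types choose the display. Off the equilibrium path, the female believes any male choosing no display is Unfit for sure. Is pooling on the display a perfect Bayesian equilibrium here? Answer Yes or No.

Yes

On path, the female holds the prior and pays 3/4·23 + 1/4·11 = 20. Off path (no display), believing Unfit, it pays 11.
Fit: the display nets 20 − 1 = 19; no display nets 11. Fit stays.
Unfit: the display nets 20 − 8 = 12; no display nets 11. Unfit stays.
No type deviates, so pooling is sustained.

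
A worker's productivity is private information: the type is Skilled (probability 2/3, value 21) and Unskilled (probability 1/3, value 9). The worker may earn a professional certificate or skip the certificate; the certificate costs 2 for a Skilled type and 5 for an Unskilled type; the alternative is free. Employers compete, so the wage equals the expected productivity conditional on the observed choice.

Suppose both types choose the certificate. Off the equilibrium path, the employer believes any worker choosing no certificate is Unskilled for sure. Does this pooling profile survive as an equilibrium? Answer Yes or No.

On path, the employer holds the prior and pays 2/3·21 + 1/3·9 = 17. Off path (no certificate), believing Unskilled, it pays 9.
Skilled: the certificate nets 17 − 2 = 15; no certificate nets 9. Skilled stays.
Unskilled: the certificate nets 17 − 5 = 12; no certificate nets 9. Unskilled stays.
No type deviates, so pooling is sustained.

Yes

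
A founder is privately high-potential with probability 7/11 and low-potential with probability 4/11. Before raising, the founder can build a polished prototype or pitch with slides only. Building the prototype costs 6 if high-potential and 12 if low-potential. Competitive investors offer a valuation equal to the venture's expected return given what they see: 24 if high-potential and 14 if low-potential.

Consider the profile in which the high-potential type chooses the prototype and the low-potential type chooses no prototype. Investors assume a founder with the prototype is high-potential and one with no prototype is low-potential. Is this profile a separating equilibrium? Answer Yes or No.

Yes

Under these beliefs, the prototype earns valuation 24 and no prototype earns valuation 14.
high-potential: the prototype nets 24 − 6 = 18; no prototype nets 14. high-potential prefers the prototype.
low-potential: the prototype nets 24 − 12 = 12; no prototype nets 14. low-potential prefers no prototype.
Neither type deviates, so the separating profile is an equilibrium.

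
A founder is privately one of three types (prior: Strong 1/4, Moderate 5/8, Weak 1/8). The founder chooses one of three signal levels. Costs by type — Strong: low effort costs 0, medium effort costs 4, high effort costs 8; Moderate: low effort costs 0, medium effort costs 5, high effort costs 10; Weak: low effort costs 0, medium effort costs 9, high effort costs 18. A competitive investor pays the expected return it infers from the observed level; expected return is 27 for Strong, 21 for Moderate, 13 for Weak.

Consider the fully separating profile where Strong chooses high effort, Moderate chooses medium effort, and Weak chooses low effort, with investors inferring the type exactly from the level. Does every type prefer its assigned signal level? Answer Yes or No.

Separating valuations: high effort → 27, medium effort → 21, low effort → 13.
Strong (assigned high effort): low effort: 13 − 0 = 13; medium effort: 21 − 4 = 17; high effort: 27 − 8 = 19. Strong stays.
Moderate (assigned medium effort): low effort: 13 − 0 = 13; medium effort: 21 − 5 = 16; high effort: 27 − 10 = 17. Moderate prefers high effort.
Weak (assigned low effort): low effort: 13 − 0 = 13; medium effort: 21 − 9 = 12; high effort: 27 − 18 = 9. Weak stays.
At least one type deviates; the separating profile fails.

No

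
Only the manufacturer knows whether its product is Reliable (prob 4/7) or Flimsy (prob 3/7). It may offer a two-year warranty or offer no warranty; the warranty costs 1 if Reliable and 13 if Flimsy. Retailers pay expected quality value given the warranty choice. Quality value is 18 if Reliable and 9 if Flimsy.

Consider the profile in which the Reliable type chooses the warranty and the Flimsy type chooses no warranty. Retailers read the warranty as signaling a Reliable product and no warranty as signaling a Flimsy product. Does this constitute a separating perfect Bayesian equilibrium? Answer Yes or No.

Yes

Under these beliefs, the warranty earns price 18 and no warranty earns price 9.
Reliable: the warranty nets 18 − 1 = 17; no warranty nets 9. Reliable prefers the warranty.
Flimsy: the warranty nets 18 − 13 = 5; no warranty nets 9. Flimsy prefers no warranty.
Neither type deviates, so the separating profile is an equilibrium.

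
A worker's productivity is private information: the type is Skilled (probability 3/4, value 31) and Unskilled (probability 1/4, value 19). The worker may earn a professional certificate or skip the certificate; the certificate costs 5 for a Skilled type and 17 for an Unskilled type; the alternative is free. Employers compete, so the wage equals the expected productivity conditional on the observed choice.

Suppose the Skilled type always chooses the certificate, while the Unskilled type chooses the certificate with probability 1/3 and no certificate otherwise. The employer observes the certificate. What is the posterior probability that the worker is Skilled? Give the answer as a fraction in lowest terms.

9/10

P(the certificate) = (3/4)·1 + (1/4)·(1/3) = 5/6.
By Bayes' rule, P(Skilled | the certificate) = (3/4) / (5/6) = 9/10.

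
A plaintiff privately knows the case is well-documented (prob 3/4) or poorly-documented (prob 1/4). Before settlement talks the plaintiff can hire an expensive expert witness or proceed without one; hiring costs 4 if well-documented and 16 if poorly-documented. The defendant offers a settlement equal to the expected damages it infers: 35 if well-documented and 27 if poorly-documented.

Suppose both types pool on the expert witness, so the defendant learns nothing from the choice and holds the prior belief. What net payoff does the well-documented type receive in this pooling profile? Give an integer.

Pooled settlement = 3/4·35 + 1/4·27 = 33.
well-documented pays cost 4 for the expert witness, so net payoff = 33 − 4 = 29.

29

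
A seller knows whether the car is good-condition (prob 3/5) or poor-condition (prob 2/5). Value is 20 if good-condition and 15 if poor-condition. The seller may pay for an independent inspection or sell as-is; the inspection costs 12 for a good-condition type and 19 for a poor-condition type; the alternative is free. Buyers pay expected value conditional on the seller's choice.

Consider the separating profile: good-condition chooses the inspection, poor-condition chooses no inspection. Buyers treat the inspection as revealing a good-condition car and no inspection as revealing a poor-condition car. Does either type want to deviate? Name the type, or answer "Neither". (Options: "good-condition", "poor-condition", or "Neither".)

good-condition

The inspection pays 20; no inspection pays 15.
good-condition: assigned the inspection, nets 20 − 12 = 8; deviating to no inspection nets 15.
poor-condition: assigned no inspection, nets 15; deviating to the inspection nets 20 − 19 = 1.
The good-condition type gains 7 by deviating.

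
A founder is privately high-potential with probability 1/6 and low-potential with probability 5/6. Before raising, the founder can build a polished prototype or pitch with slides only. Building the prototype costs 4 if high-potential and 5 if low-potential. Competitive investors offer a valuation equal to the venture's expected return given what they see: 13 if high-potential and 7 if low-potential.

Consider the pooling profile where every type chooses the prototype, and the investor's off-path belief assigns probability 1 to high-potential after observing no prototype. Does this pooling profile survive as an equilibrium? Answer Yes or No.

On path, the investor holds the prior and pays 1/6·13 + 5/6·7 = 8. Off path (no prototype), believing high-potential, it pays 13.
high-potential: the prototype nets 8 − 4 = 4; no prototype nets 13. high-potential would deviate.
low-potential: the prototype nets 8 − 5 = 3; no prototype nets 13. low-potential would deviate.
A type deviates, so pooling fails.

No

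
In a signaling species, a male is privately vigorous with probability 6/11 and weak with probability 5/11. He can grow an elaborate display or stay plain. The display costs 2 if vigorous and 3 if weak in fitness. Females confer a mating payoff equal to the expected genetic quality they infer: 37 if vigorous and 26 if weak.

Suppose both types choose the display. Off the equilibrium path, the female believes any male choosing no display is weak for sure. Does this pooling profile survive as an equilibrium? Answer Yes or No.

On path, the female holds the prior and pays 6/11·37 + 5/11·26 = 32. Off path (no display), believing weak, it pays 26.
vigorous: the display nets 32 − 2 = 30; no display nets 26. vigorous stays.
weak: the display nets 32 − 3 = 29; no display nets 26. weak stays.
No type deviates, so pooling is sustained.

Yes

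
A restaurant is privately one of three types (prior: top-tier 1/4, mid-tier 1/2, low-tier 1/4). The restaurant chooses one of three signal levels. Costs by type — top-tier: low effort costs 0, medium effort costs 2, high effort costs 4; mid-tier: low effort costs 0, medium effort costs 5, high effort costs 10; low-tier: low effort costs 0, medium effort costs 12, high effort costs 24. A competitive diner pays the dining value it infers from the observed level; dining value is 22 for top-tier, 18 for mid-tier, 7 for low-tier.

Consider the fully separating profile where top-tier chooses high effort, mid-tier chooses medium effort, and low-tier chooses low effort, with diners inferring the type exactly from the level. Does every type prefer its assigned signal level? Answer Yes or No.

Separating price premiums: high effort → 22, medium effort → 18, low effort → 7.
top-tier (assigned high effort): low effort: 7 − 0 = 7; medium effort: 18 − 2 = 16; high effort: 22 − 4 = 18. top-tier stays.
mid-tier (assigned medium effort): low effort: 7 − 0 = 7; medium effort: 18 − 5 = 13; high effort: 22 − 10 = 12. mid-tier stays.
low-tier (assigned low effort): low effort: 7 − 0 = 7; medium effort: 18 − 12 = 6; high effort: 22 − 24 = -2. low-tier stays.
Every type prefers its assigned level; separation holds.

Yes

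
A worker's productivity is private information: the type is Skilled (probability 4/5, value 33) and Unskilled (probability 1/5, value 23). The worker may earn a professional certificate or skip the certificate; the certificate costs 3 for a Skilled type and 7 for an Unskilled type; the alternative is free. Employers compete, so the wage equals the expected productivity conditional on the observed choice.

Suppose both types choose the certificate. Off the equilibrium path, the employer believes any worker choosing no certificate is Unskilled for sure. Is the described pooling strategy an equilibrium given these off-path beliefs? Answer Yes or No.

Yes

On path, the employer holds the prior and pays 4/5·33 + 1/5·23 = 31. Off path (no certificate), believing Unskilled, it pays 23.
Skilled: the certificate nets 31 − 3 = 28; no certificate nets 23. Skilled stays.
Unskilled: the certificate nets 31 − 7 = 24; no certificate nets 23. Unskilled stays.
No type deviates, so pooling is sustained.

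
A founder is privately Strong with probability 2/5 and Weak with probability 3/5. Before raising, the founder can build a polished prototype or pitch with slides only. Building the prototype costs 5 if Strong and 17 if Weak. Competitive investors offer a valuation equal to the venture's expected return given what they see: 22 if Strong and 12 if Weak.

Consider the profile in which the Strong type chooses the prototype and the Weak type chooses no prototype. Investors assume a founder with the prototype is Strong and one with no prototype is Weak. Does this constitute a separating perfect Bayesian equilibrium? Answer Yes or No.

Yes

Under these beliefs, the prototype earns valuation 22 and no prototype earns valuation 12.
Strong: the prototype nets 22 − 5 = 17; no prototype nets 12. Strong prefers the prototype.
Weak: the prototype nets 22 − 17 = 5; no prototype nets 12. Weak prefers no prototype.
Neither type deviates, so the separating profile is an equilibrium.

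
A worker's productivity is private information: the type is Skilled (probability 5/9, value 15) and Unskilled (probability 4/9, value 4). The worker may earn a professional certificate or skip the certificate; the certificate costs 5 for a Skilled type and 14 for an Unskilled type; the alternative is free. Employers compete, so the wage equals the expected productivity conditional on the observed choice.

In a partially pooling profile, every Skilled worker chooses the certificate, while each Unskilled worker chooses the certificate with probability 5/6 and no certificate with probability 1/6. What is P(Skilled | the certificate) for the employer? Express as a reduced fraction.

P(the certificate) = (5/9)·1 + (4/9)·(5/6) = 25/27.
By Bayes' rule, P(Skilled | the certificate) = (5/9) / (25/27) = 3/5.

3/5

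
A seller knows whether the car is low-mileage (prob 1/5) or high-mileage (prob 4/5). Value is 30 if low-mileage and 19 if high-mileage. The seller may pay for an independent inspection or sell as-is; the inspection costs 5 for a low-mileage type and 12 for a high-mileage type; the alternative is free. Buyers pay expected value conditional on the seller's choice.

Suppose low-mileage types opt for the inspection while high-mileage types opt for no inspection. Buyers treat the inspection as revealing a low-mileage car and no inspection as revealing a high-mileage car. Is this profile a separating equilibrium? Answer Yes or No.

Yes

Under these beliefs, the inspection earns price 30 and no inspection earns price 19.
low-mileage: the inspection nets 30 − 5 = 25; no inspection nets 19. low-mileage prefers the inspection.
high-mileage: the inspection nets 30 − 12 = 18; no inspection nets 19. high-mileage prefers no inspection.
Neither type deviates, so the separating profile is an equilibrium.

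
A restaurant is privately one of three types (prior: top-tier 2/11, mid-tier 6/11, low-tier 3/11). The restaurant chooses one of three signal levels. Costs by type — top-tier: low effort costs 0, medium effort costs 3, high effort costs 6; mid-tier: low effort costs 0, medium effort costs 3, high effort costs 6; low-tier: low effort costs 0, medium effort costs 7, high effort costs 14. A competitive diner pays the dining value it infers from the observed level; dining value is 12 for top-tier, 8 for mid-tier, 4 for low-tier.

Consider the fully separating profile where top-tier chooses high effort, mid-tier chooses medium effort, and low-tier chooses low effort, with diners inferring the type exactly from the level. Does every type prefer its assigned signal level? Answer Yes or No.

Separating price premiums: high effort → 12, medium effort → 8, low effort → 4.
top-tier (assigned high effort): low effort: 4 − 0 = 4; medium effort: 8 − 3 = 5; high effort: 12 − 6 = 6. top-tier stays.
mid-tier (assigned medium effort): low effort: 4 − 0 = 4; medium effort: 8 − 3 = 5; high effort: 12 − 6 = 6. mid-tier prefers high effort.
low-tier (assigned low effort): low effort: 4 − 0 = 4; medium effort: 8 − 7 = 1; high effort: 12 − 14 = -2. low-tier stays.
At least one type deviates; the separating profile fails.

No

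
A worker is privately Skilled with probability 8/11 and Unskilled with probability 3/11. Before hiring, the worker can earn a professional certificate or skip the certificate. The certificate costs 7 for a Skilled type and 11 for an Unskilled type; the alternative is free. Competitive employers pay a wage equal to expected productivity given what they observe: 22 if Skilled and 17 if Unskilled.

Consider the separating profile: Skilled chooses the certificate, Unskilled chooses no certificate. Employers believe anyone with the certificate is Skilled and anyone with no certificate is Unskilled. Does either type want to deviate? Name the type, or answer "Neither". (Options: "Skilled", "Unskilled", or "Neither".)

The certificate pays 22; no certificate pays 17.
Skilled: assigned the certificate, nets 22 − 7 = 15; deviating to no certificate nets 17.
Unskilled: assigned no certificate, nets 17; deviating to the certificate nets 22 − 11 = 11.
The Skilled type gains 2 by deviating.

Skilled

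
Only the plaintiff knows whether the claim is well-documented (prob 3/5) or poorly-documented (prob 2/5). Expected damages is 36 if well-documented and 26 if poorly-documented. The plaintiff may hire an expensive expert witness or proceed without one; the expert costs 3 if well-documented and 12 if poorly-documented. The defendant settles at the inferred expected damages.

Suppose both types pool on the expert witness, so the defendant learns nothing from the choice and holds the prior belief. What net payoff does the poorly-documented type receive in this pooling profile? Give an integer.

20

Pooled settlement = 3/5·36 + 2/5·26 = 32.
poorly-documented pays cost 12 for the expert witness, so net payoff = 32 − 12 = 20.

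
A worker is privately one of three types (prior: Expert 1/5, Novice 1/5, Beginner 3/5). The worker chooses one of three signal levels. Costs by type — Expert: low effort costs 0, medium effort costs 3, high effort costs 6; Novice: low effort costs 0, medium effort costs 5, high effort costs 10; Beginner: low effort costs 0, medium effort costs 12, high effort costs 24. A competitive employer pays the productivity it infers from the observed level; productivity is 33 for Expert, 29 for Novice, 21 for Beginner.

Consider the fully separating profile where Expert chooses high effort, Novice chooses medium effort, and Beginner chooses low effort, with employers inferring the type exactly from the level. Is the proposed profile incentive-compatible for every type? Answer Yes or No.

Separating wages: high effort → 33, medium effort → 29, low effort → 21.
Expert (assigned high effort): low effort: 21 − 0 = 21; medium effort: 29 − 3 = 26; high effort: 33 − 6 = 27. Expert stays.
Novice (assigned medium effort): low effort: 21 − 0 = 21; medium effort: 29 − 5 = 24; high effort: 33 − 10 = 23. Novice stays.
Beginner (assigned low effort): low effort: 21 − 0 = 21; medium effort: 29 − 12 = 17; high effort: 33 − 24 = 9. Beginner stays.
Every type prefers its assigned level; separation holds.

Yes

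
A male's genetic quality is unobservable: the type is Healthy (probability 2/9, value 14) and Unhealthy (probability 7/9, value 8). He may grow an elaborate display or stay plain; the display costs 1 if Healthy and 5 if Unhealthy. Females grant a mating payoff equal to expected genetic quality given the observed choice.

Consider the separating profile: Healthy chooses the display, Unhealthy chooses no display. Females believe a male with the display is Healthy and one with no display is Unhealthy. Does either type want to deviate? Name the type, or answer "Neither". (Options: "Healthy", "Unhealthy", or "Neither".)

Unhealthy

The display pays 14; no display pays 8.
Healthy: assigned the display, nets 14 − 1 = 13; deviating to no display nets 8.
Unhealthy: assigned no display, nets 8; deviating to the display nets 14 − 5 = 9.
The Unhealthy type gains 1 by deviating.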